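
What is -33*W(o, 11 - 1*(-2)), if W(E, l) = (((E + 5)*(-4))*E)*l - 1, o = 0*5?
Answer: 33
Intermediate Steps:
o = 0
W(E, l) = -1 + E*l*(-20 - 4*E) (W(E, l) = (((5 + E)*(-4))*E)*l - 1 = ((-20 - 4*E)*E)*l - 1 = (E*(-20 - 4*E))*l - 1 = E*l*(-20 - 4*E) - 1 = -1 + E*l*(-20 - 4*E))
-33*W(o, 11 - 1*(-2)) = -33*(-1 - 20*0*(11 - 1*(-2)) - 4*(11 - 1*(-2))*0**2) = -33*(-1 - 20*0*(11 + 2) - 4*(11 + 2)*0) = -33*(-1 - 20*0*13 - 4*13*0) = -33*(-1 + 0 + 0) = -33*(-1) = 33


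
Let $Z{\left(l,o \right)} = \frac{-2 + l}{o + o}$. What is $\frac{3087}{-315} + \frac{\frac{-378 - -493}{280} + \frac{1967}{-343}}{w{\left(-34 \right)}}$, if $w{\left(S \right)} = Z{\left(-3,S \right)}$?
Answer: $- \frac{40281}{490} \approx -82.206$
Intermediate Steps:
$Z{\left(l,o \right)} = \frac{-2 + l}{2 o}$
$w{\left(S \right)} = - \frac{5}{2 S}$ ($w{\left(S \right)} = \frac{-2 - 3}{2 S} = \frac{1}{2} \frac{1}{S} \left(-5\right) = - \frac{5}{2 S}$)
$\frac{3087}{-315} + \frac{\frac{-378 - -493}{280} + \frac{1967}{-343}}{w{\left(-34 \right)}} = \frac{3087}{-315} + \frac{\frac{-378 - -493}{280} + \frac{1967}{-343}}{\left(- \frac{5}{2}\right) \frac{1}{-34}} = 3087 \left(- \frac{1}{315}\right) + \frac{\left(-378 + 493\right) \frac{1}{280} + 1967 \left(- \frac{1}{343}\right)}{\left(- \frac{5}{2}\right) \left(- \frac{1}{34}\right)} = - \frac{49}{5} + \frac{115 \cdot \frac{1}{280} - \frac{281}{49}}{\frac{5}{68}} = - \frac{49}{5} + \left(\frac{23}{56} - \frac{281}{49}\right) \frac{68}{5} = - \frac{49}{5} - \frac{35479}{490} = - \frac{40281}{490}$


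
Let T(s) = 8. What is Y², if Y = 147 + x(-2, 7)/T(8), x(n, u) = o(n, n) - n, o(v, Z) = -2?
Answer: 21609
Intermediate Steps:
x(n, u) = -2 - n
Y = 147 (Y = 147 + (-2 - 1*(-2))/8 = 147 + (-2 + 2)*(⅛) = 147 + 0*(⅛) = 147 + 0 = 147)
Y² = 147² = 21609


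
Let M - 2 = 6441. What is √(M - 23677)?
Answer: I*√17234 ≈ 131.28*I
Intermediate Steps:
M = 6443 (M = 2 + 6441 = 6443)
√(M - 23677) = √(6443 - 23677) = √(-17234) = I*√17234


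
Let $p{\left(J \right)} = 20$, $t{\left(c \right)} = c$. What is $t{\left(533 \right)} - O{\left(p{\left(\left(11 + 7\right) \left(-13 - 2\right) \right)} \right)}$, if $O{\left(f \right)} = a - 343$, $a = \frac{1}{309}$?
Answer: $\frac{270683}{309} \approx 876.0$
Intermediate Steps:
$a = \frac{1}{309} \approx 0.0032362$
$O{\left(f \right)} = - \frac{105986}{309}$ ($O{\left(f \right)} = \frac{1}{309} - 343 = - \frac{105986}{309}$)
$t{\left(533 \right)} - O{\left(p{\left(\left(11 + 7\right) \left(-13 - 2\right) \right)} \right)} = 533 - - \frac{105986}{309} = 533 + \frac{105986}{309} = \frac{270683}{309}$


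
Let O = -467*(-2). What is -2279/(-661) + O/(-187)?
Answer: -191201/123607 ≈ -1.5468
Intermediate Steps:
O = 934
-2279/(-661) + O/(-187) = -2279/(-661) + 934/(-187) = -2279*(-1/661) + 934*(-1/187) = 2279/661 - 934/187 = -191201/123607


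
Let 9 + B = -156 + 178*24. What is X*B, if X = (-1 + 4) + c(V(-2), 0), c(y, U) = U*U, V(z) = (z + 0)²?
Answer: 12321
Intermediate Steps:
V(z) = z²
c(y, U) = U²
B = 4107 (B = -9 + (-156 + 178*24) = -9 + (-156 + 4272) = -9 + 4116 = 4107)
X = 3 (X = (-1 + 4) + 0² = 3 + 0 = 3)
X*B = 3*4107 = 12321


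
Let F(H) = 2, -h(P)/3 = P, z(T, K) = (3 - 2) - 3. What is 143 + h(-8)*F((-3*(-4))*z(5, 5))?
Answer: 191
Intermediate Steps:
z(T, K) = -2 (z(T, K) = 1 - 3 = -2)
h(P) = -3*P
143 + h(-8)*F((-3*(-4))*z(5, 5)) = 143 - 3*(-8)*2 = 143 + 24*2 = 143 + 48 = 191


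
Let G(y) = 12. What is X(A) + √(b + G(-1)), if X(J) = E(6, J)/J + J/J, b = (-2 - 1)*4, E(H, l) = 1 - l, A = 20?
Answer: 1/20 ≈ 0.050000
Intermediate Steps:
b = -12 (b = -3*4 = -12)
X(J) = 1 + (1 - J)/J (X(J) = (1 - J)/J + J/J = (1 - J)/J + 1 = 1 + (1 - J)/J)
X(A) + √(b + G(-1)) = 1/20 + √(-12 + 12) = 1/20 + √0 = 1/20 + 0 = 1/20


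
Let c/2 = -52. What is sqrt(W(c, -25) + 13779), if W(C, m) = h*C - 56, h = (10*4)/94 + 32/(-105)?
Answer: sqrt(333907138635)/4935 ≈ 117.09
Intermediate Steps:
c = -104 (c = 2*(-52) = -104)
h = 596/4935 (h = 40*(1/94) + 32*(-1/105) = 20/47 - 32/105 = 596/4935 ≈ 0.12077)
W(C, m) = -56 + 596*C/4935 (W(C, m) = 596*C/4935 - 56 = -56 + 596*C/4935)
sqrt(W(c, -25) + 13779) = sqrt((-56 + (596/4935)*(-104)) + 13779) = sqrt((-56 - 61984/4935) + 13779) = sqrt(-338344/4935 + 13779) = sqrt(67661021/4935) = sqrt(333907138635)/4935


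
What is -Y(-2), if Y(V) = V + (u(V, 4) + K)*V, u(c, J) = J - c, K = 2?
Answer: 18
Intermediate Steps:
Y(V) = V + V*(6 - V) (Y(V) = V + ((4 - V) + 2)*V = V + (6 - V)*V = V + V*(6 - V))
-Y(-2) = -(-2)*(7 - 1*(-2)) = -(-2)*(7 + 2) = -(-2)*9 = -1*(-18) = 18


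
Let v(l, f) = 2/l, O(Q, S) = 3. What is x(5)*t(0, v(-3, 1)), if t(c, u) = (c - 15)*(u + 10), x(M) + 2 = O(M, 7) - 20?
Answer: 2660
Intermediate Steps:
x(M) = -19 (x(M) = -2 + (3 - 20) = -2 - 17 = -19)
t(c, u) = (-15 + c)*(10 + u)
x(5)*t(0, v(-3, 1)) = -19*(-150 - 30/(-3) + 10*0 + 0*(2/(-3))) = -19*(-150 - 30*(-1)/3 + 0 + 0*(2*(-1/3))) = -19*(-150 - 15*(-2/3) + 0 + 0*(-2/3)) = -19*(-150 + 10 + 0 + 0) = -19*(-140) = 2660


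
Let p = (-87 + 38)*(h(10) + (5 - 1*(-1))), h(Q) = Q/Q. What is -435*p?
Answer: 149205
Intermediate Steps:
h(Q) = 1
p = -343 (p = (-87 + 38)*(1 + (5 - 1*(-1))) = -49*(1 + (5 + 1)) = -49*(1 + 6) = -49*7 = -343)
-435*p = -435*(-343) = 149205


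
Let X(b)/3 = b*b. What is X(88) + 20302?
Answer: 43534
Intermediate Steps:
X(b) = 3*b**2 (X(b) = 3*(b*b) = 3*b**2)
X(88) + 20302 = 3*88**2 + 20302 = 3*7744 + 20302 = 23232 + 20302 = 43534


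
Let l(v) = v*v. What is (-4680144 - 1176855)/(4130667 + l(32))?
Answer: -5856999/4131691 ≈ -1.4176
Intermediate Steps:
l(v) = v²
(-4680144 - 1176855)/(4130667 + l(32)) = (-4680144 - 1176855)/(4130667 + 32²) = -5856999/(4130667 + 1024) = -5856999/4131691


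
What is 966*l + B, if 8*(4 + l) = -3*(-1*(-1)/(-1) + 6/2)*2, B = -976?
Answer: -6289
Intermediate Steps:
l = -11/2 (l = -4 + (-3*(-1*(-1)/(-1) + 6/2)*2)/8 = -4 + (-3*(1*(-1) + 6*(½))*2)/8 = -4 + (-3*(-1 + 3)*2)/8 = -4 + (-3*2*2)/8 = -4 + (-6*2)/8 = -4 + (⅛)*(-12) = -4 - 3/2 = -11/2 ≈ -5.5000)
966*l + B = 966*(-11/2) - 976 = -5313 - 976 = -6289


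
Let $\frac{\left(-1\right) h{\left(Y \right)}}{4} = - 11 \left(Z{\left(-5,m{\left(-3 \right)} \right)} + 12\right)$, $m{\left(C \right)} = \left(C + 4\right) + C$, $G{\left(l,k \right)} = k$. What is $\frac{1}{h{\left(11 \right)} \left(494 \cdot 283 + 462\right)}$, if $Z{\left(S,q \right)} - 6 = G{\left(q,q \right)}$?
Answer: $\frac{1}{98745856} \approx 1.0127 \cdot 10^{-8}$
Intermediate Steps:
$m{\left(C \right)} = 4 + 2 C$ ($m{\left(C \right)} = \left(4 + C\right) + C = 4 + 2 C$)
$Z{\left(S,q \right)} = 6 + q$
$h{\left(Y \right)} = 704$ ($h{\left(Y \right)} = - 4 \left(- 11 \left(\left(6 + \left(4 + 2 \left(-3\right)\right)\right) + 12\right)\right) = - 4 \left(- 11 \left(\left(6 + \left(4 - 6\right)\right) + 12\right)\right) = - 4 \left(- 11 \left(\left(6 - 2\right) + 12\right)\right) = - 4 \left(- 11 \left(4 + 12\right)\right) = - 4 \left(\left(-11\right) 16\right) = \left(-4\right) \left(-176\right) = 704$)
$\frac{1}{h{\left(11 \right)} \left(494 \cdot 283 + 462\right)} = \frac{1}{704 \left(494 \cdot 283 + 462\right)} = \frac{1}{704 \left(139802 + 462\right)} = \frac{1}{704 \cdot 140264} = \frac{1}{704} \cdot \frac{1}{140264} = \frac{1}{98745856}$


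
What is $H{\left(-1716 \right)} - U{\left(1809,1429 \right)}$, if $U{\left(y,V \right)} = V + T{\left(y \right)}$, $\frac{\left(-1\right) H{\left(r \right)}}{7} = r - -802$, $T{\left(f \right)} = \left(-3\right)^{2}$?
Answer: $4960$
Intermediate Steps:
$T{\left(f \right)} = 9$
$H{\left(r \right)} = -5614 - 7 r$ ($H{\left(r \right)} = - 7 \left(r - -802\right) = - 7 \left(r + 802\right) = - 7 \left(802 + r\right) = -5614 - 7 r$)
$U{\left(y,V \right)} = 9 + V$ ($U{\left(y,V \right)} = V + 9 = 9 + V$)
$H{\left(-1716 \right)} - U{\left(1809,1429 \right)} = \left(-5614 - -12012\right) - \left(9 + 1429\right) = \left(-5614 + 12012\right) - 1438 = 6398 - 1438 = 4960$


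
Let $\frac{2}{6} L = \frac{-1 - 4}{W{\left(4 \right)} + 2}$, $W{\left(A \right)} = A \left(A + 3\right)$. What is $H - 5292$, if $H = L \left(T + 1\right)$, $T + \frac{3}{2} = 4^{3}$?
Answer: $- \frac{21295}{4} \approx -5323.8$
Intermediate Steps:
$W{\left(A \right)} = A \left(3 + A\right)$
$T = \frac{125}{2}$ ($T = - \frac{3}{2} + 4^{3} = - \frac{3}{2} + 64 = \frac{125}{2} \approx 62.5$)
$L = - \frac{1}{2}$ ($L = 3 \frac{-1 - 4}{4 \left(3 + 4\right) + 2} = 3 \left(- \frac{5}{4 \cdot 7 + 2}\right) = 3 \left(- \frac{5}{28 + 2}\right) = 3 \left(- \frac{5}{30}\right) = 3 \left(\left(-5\right) \frac{1}{30}\right) = 3 \left(- \frac{1}{6}\right) = - \frac{1}{2} \approx -0.5$)
$H = - \frac{127}{4}$ ($H = - \frac{\frac{125}{2} + 1}{2} = \left(- \frac{1}{2}\right) \frac{127}{2} = - \frac{127}{4} \approx -31.75$)
$H - 5292 = - \frac{127}{4} - 5292 = - \frac{21295}{4}$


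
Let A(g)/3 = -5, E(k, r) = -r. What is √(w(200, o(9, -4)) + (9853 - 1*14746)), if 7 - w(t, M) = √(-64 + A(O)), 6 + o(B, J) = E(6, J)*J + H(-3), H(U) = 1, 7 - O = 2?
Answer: √(-4886 - I*√79) ≈ 0.0636 - 69.9*I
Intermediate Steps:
O = 5 (O = 7 - 1*2 = 7 - 2 = 5)
A(g) = -15 (A(g) = 3*(-5) = -15)
o(B, J) = -5 - J² (o(B, J) = -6 + ((-J)*J + 1) = -6 + (-J² + 1) = -6 + (1 - J²) = -5 - J²)
w(t, M) = 7 - I*√79 (w(t, M) = 7 - √(-64 - 15) = 7 - √(-79) = 7 - I*√79)
√(w(200, o(9, -4)) + (9853 - 1*14746)) = √((7 - I*√79) + (9853 - 1*14746)) = √((7 - I*√79) + (9853 - 14746)) = √((7 - I*√79) - 4893) = √(-4886 - I*√79)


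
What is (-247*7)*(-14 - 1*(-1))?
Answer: 22477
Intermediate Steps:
(-247*7)*(-14 - 1*(-1)) = -1729*(-14 + 1) = -1729*(-13) = 22477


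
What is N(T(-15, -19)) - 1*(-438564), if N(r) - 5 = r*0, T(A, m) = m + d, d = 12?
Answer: 438569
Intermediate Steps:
T(A, m) = 12 + m (T(A, m) = m + 12 = 12 + m)
N(r) = 5 (N(r) = 5 + r*0 = 5 + 0 = 5)
N(T(-15, -19)) - 1*(-438564) = 5 - 1*(-438564) = 5 + 438564 = 438569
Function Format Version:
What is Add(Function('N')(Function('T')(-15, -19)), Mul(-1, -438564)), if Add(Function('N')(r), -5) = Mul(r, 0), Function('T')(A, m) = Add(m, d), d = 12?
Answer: 438569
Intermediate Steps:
Function('T')(A, m) = Add(12, m) (Function('T')(A, m) = Add(m, 12) = Add(12, m))
Function('N')(r) = 5 (Function('N')(r) = Add(5, Mul(r, 0)) = Add(5, 0) = 5)
Add(Function('N')(Function('T')(-15, -19)), Mul(-1, -438564)) = Add(5, Mul(-1, -438564)) = Add(5, 438564) = 438569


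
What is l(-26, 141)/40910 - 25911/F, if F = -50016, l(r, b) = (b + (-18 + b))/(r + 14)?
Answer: 176486443/341025760 ≈ 0.51752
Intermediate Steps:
l(r, b) = (-18 + 2*b)/(14 + r)
l(-26, 141)/40910 - 25911/F = (2*(-9 + 141)/(14 - 26))/40910 - 25911/(-50016) = (2*132/(-12))*(1/40910) - 25911*(-1/50016) = (2*(-1/12)*132)*(1/40910) + 8637/16672 = -22*1/40910 + 8637/16672 = -11/20455 + 8637/16672 = 176486443/341025760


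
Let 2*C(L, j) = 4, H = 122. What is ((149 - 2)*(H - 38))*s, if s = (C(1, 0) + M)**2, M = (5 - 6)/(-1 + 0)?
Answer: 111132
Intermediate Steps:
C(L, j) = 2 (C(L, j) = (1/2)*4 = 2)
M = 1 (M = -1/(-1) = -1*(-1) = 1)
s = 9 (s = (2 + 1)**2 = 3**2 = 9)
((149 - 2)*(H - 38))*s = ((149 - 2)*(122 - 38))*9 = (147*84)*9 = 12348*9 = 111132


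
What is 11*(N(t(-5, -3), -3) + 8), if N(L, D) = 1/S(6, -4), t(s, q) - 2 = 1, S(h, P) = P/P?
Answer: 99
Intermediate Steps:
S(h, P) = 1
t(s, q) = 3 (t(s, q) = 2 + 1 = 3)
N(L, D) = 1 (N(L, D) = 1/1 = 1)
11*(N(t(-5, -3), -3) + 8) = 11*(1 + 8) = 11*9 = 99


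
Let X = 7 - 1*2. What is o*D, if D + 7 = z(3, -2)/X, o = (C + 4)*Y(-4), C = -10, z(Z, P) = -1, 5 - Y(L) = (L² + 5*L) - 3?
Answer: 2592/5 ≈ 518.40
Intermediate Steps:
Y(L) = 8 - L² - 5*L (Y(L) = 5 - ((L² + 5*L) - 3) = 5 - (-3 + L² + 5*L) = 5 + (3 - L² - 5*L) = 8 - L² - 5*L)
X = 5 (X = 7 - 2 = 5)
o = -72 (o = (-10 + 4)*(8 - 1*(-4)² - 5*(-4)) = -6*(8 - 1*16 + 20) = -6*(8 - 16 + 20) = -6*12 = -72)
D = -36/5 (D = -7 - 1/5 = -7 - 1*⅕ = -7 - ⅕ = -36/5 ≈ -7.2000)
o*D = -72*(-36/5) = 2592/5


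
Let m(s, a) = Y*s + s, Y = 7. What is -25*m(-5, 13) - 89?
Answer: 911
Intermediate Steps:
m(s, a) = 8*s (m(s, a) = 7*s + s = 8*s)
-25*m(-5, 13) - 89 = -200*(-5) - 89 = -25*(-40) - 89 = 1000 - 89 = 911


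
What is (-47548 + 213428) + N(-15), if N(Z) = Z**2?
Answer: 166105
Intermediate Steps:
(-47548 + 213428) + N(-15) = (-47548 + 213428) + (-15)**2 = 165880 + 225 = 166105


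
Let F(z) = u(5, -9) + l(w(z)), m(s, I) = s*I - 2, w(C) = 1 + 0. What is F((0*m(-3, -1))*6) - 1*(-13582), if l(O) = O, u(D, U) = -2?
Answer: 13581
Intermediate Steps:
w(C) = 1
m(s, I) = -2 + I*s (m(s, I) = I*s - 2 = -2 + I*s)
F(z) = -1 (F(z) = -2 + 1 = -1)
F((0*m(-3, -1))*6) - 1*(-13582) = -1 - 1*(-13582) = -1 + 13582 = 13581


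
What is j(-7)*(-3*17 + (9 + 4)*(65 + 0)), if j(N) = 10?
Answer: 7940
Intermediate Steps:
j(-7)*(-3*17 + (9 + 4)*(65 + 0)) = 10*(-3*17 + (9 + 4)*(65 + 0)) = 10*(-51 + 13*65) = 10*(-51 + 845) = 10*794 = 7940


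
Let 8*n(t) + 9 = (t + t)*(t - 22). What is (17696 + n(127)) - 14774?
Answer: 50037/8 ≈ 6254.6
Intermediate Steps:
n(t) = -9/8 + t*(-22 + t)/4 (n(t) = -9/8 + ((t + t)*(t - 22))/8 = -9/8 + ((2*t)*(-22 + t))/8 = -9/8 + (2*t*(-22 + t))/8 = -9/8 + t*(-22 + t)/4)
(17696 + n(127)) - 14774 = (17696 + (-9/8 - 11/2*127 + (¼)*127²)) - 14774 = (17696 + (-9/8 - 1397/2 + (¼)*16129)) - 14774 = (17696 + (-9/8 - 1397/2 + 16129/4)) - 14774 = (17696 + 26661/8) - 14774 = 168229/8 - 14774 = 50037/8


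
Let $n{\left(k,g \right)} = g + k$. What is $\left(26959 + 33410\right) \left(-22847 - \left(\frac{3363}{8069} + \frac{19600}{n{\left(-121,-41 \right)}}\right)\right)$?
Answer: $- \frac{298901892242578}{217863} \approx -1.372 \cdot 10^{9}$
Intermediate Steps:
$\left(26959 + 33410\right) \left(-22847 - \left(\frac{3363}{8069} + \frac{19600}{n{\left(-121,-41 \right)}}\right)\right) = \left(26959 + 33410\right) \left(-22847 - \left(\frac{3363}{8069} + \frac{19600}{-41 - 121}\right)\right) = 60369 \left(-22847 - \left(\frac{3363}{8069} + \frac{19600}{-162}\right)\right) = 60369 \left(-22847 - - \frac{78803797}{653589}\right) = 60369 \left(-22847 + \left(- \frac{3363}{8069} + \frac{9800}{81}\right)\right) = 60369 \left(-22847 + \frac{78803797}{653589}\right) = 60369 \left(- \frac{14853744086}{653589}\right) = - \frac{298901892242578}{217863}$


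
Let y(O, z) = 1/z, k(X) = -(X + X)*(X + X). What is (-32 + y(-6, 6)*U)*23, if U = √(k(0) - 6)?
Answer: -736 + 23*I*√6/6 ≈ -736.0 + 9.3897*I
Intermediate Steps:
k(X) = -4*X² (k(X) = -2*X*2*X = -4*X²)
U = I*√6 (U = √(-4*0² - 6) = √(-4*0 - 6) = √(0 - 6) = √(-6) = I*√6 ≈ 2.4495*I)
(-32 + y(-6, 6)*U)*23 = (-32 + (I*√6)/6)*23 = (-32 + I*√6/6)*23 = -736 + 23*I*√6/6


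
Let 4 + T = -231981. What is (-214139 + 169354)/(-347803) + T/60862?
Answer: -77959374285/21167986186 ≈ -3.6829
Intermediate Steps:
T = -231985 (T = -4 - 231981 = -231985)
(-214139 + 169354)/(-347803) + T/60862 = (-214139 + 169354)/(-347803) - 231985/60862 = -44785*(-1/347803) - 231985*1/60862 = 44785/347803 - 231985/60862 = -77959374285/21167986186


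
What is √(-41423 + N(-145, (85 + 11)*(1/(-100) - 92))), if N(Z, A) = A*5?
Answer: I*√2139695/5 ≈ 292.55*I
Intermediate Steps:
N(Z, A) = 5*A
√(-41423 + N(-145, (85 + 11)*(1/(-100) - 92))) = √(-41423 + 5*((85 + 11)*(1/(-100) - 92))) = √(-41423 + 5*(96*(-1/100 - 92))) = √(-41423 + 5*(96*(-9201/100))) = √(-41423 + 5*(-220824/25)) = √(-41423 - 220824/5) = √(-427939/5) = I*√2139695/5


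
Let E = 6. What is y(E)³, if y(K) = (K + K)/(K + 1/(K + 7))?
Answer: 3796416/493039 ≈ 7.7000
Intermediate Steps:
y(K) = 2*K/(K + 1/(7 + K)) (y(K) = (2*K)/(K + 1/(7 + K)) = 2*K/(K + 1/(7 + K)))
y(E)³ = (2*6*(7 + 6)/(1 + 6² + 7*6))³ = (2*6*13/(1 + 36 + 42))³ = (2*6*13/79)³ = (2*6*(1/79)*13)³ = (156/79)³ = 3796416/493039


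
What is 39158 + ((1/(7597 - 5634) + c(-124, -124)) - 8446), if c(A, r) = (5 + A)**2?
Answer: 88085700/1963 ≈ 44873.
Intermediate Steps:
39158 + ((1/(7597 - 5634) + c(-124, -124)) - 8446) = 39158 + ((1/(7597 - 5634) + (5 - 124)**2) - 8446) = 39158 + ((1/1963 + (-119)**2) - 8446) = 39158 + ((1/1963 + 14161) - 8446) = 39158 + (27798044/1963 - 8446) = 39158 + 11218546/1963 = 88085700/1963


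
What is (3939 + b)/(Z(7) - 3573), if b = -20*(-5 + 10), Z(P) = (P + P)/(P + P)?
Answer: -3839/3572 ≈ -1.0747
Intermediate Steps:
Z(P) = 1 (Z(P) = (2*P)/((2*P)) = (2*P)*(1/(2*P)) = 1)
b = -100 (b = -20*5 = -100)
(3939 + b)/(Z(7) - 3573) = (3939 - 100)/(1 - 3573) = 3839/(-3572) = 3839*(-1/3572) = -3839/3572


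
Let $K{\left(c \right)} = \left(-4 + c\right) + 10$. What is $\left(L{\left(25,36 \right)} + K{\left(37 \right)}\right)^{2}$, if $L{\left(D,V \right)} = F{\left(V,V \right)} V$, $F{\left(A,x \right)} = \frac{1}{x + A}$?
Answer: $\frac{7569}{4} \approx 1892.3$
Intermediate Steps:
$F{\left(A,x \right)} = \frac{1}{A + x}$
$L{\left(D,V \right)} = \frac{1}{2}$ ($L{\left(D,V \right)} = \frac{V}{V + V} = \frac{V}{2 V} = \frac{1}{2 V} V = \frac{1}{2}$)
$K{\left(c \right)} = 6 + c$
$\left(L{\left(25,36 \right)} + K{\left(37 \right)}\right)^{2} = \left(\frac{1}{2} + \left(6 + 37\right)\right)^{2} = \left(\frac{1}{2} + 43\right)^{2} = \left(\frac{87}{2}\right)^{2} = \frac{7569}{4}$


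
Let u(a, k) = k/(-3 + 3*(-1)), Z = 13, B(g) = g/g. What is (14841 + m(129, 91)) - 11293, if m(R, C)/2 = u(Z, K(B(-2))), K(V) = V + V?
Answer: 10642/3 ≈ 3547.3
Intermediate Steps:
B(g) = 1
K(V) = 2*V
u(a, k) = -k/6 (u(a, k) = k/(-3 - 3) = k/(-6) = k*(-1/6) = -k/6)
m(R, C) = -2/3 (m(R, C) = 2*(-1/3) = -2/3)
(14841 + m(129, 91)) - 11293 = (14841 - 2/3) - 11293 = 44521/3 - 11293 = 10642/3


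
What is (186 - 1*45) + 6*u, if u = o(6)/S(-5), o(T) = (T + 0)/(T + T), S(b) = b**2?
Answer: 3528/25 ≈ 141.12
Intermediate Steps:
o(T) = 1/2 (o(T) = T/((2*T)) = T*(1/(2*T)) = 1/2)
u = 1/50 (u = 1/(2*((-5)**2)) = (1/2)/25 = (1/2)*(1/25) = 1/50 ≈ 0.020000)
(186 - 1*45) + 6*u = (186 - 1*45) + 6*(1/50) = (186 - 45) + 3/25 = 141 + 3/25 = 3528/25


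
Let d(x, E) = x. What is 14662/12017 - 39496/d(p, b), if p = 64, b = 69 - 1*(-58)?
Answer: -59210633/96136 ≈ -615.91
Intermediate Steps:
b = 127 (b = 69 + 58 = 127)
14662/12017 - 39496/d(p, b) = 14662/12017 - 39496/64 = 14662*(1/12017) - 39496*1/64 = 14662/12017 - 4937/8 = -59210633/96136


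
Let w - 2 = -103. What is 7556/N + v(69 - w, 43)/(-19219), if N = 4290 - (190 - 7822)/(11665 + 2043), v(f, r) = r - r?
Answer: 12947206/7351869 ≈ 1.7611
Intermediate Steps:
w = -101 (w = 2 - 103 = -101)
v(f, r) = 0
N = 14703738/3427 (N = 4290 - (-7632)/13708 = 4290 - 1*(-1908/3427) = 4290 + 1908/3427 = 14703738/3427 ≈ 4290.6)
7556/N + v(69 - w, 43)/(-19219) = 7556/(14703738/3427) + 0/(-19219) = 7556*(3427/14703738) + 0*(-1/19219) = 12947206/7351869 + 0 = 12947206/7351869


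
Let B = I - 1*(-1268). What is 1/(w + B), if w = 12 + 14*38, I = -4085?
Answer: -1/2273 ≈ -0.00043995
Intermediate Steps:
B = -2817 (B = -4085 - 1*(-1268) = -4085 + 1268 = -2817)
w = 544 (w = 12 + 532 = 544)
1/(w + B) = 1/(544 - 2817) = 1/(-2273) = -1/2273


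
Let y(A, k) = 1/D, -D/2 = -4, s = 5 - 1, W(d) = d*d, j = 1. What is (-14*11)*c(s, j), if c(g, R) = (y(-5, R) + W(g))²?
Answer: -1281357/32 ≈ -40042.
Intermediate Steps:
W(d) = d²
s = 4
D = 8 (D = -2*(-4) = 8)
y(A, k) = ⅛ (y(A, k) = 1/8 = ⅛)
c(g, R) = (⅛ + g²)²
(-14*11)*c(s, j) = (-14*11)*((1 + 8*4²)²/64) = -77*(1 + 8*16)²/32 = -77*(1 + 128)²/32 = -77*129²/32 = -77*16641/32 = -154*16641/64 = -1281357/32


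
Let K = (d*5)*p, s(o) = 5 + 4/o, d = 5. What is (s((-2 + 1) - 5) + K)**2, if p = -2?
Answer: 18769/9 ≈ 2085.4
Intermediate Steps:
K = -50 (K = (5*5)*(-2) = 25*(-2) = -50)
(s((-2 + 1) - 5) + K)**2 = ((5 + 4/((-2 + 1) - 5)) - 50)**2 = ((5 + 4/(-1 - 5)) - 50)**2 = ((5 + 4/(-6)) - 50)**2 = ((5 + 4*(-1/6)) - 50)**2 = ((5 - 2/3) - 50)**2 = (13/3 - 50)**2 = (-137/3)**2 = 18769/9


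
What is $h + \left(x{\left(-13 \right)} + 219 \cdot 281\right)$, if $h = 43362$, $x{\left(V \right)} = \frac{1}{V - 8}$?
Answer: $\frac{2202920}{21} \approx 1.049 \cdot 10^{5}$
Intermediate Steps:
$x{\left(V \right)} = \frac{1}{-8 + V}$
$h + \left(x{\left(-13 \right)} + 219 \cdot 281\right) = 43362 + \left(\frac{1}{-8 - 13} + 219 \cdot 281\right) = 43362 + \left(\frac{1}{-21} + 61539\right) = 43362 + \left(- \frac{1}{21} + 61539\right) = 43362 + \frac{1292318}{21} = \frac{2202920}{21}$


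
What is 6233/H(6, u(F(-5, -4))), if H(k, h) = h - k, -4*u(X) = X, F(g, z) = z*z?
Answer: -6233/10 ≈ -623.30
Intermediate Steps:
F(g, z) = z²
u(X) = -X/4
6233/H(6, u(F(-5, -4))) = 6233/(-¼*(-4)² - 1*6) = 6233/(-¼*16 - 6) = 6233/(-4 - 6) = 6233/(-10) = 6233*(-⅒) = -6233/10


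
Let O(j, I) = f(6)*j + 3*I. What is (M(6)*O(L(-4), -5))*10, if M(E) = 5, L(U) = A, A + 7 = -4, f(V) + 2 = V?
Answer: -2950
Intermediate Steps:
f(V) = -2 + V
A = -11 (A = -7 - 4 = -11)
L(U) = -11
O(j, I) = 3*I + 4*j (O(j, I) = (-2 + 6)*j + 3*I = 4*j + 3*I = 3*I + 4*j)
(M(6)*O(L(-4), -5))*10 = (5*(3*(-5) + 4*(-11)))*10 = (5*(-15 - 44))*10 = (5*(-59))*10 = -295*10 = -2950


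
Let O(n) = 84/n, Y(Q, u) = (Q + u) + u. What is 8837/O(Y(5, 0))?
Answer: 44185/84 ≈ 526.01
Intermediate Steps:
Y(Q, u) = Q + 2*u
8837/O(Y(5, 0)) = 8837/((84/(5 + 2*0))) = 8837/((84/(5 + 0))) = 8837/((84/5)) = 8837/((84*(⅕))) = 8837/(84/5) = 8837*(5/84) = 44185/84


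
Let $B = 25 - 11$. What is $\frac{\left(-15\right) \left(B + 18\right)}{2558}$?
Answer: $- \frac{240}{1279} \approx -0.18765$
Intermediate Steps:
$B = 14$ ($B = 25 - 11 = 14$)
$\frac{\left(-15\right) \left(B + 18\right)}{2558} = \frac{\left(-15\right) \left(14 + 18\right)}{2558} = \left(-15\right) 32 \cdot \frac{1}{2558} = \left(-480\right) \frac{1}{2558} = - \frac{240}{1279}$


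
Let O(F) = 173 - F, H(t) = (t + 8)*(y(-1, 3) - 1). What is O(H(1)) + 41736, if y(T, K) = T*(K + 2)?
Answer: 41963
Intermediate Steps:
y(T, K) = T*(2 + K)
H(t) = -48 - 6*t (H(t) = (t + 8)*(-(2 + 3) - 1) = (8 + t)*(-1*5 - 1) = (8 + t)*(-5 - 1) = (8 + t)*(-6) = -48 - 6*t)
O(H(1)) + 41736 = (173 - (-48 - 6*1)) + 41736 = (173 - (-48 - 6)) + 41736 = (173 - 1*(-54)) + 41736 = (173 + 54) + 41736 = 227 + 41736 = 41963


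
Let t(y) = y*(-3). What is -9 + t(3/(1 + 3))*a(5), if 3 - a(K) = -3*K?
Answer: -99/2 ≈ -49.500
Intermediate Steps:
a(K) = 3 + 3*K (a(K) = 3 - (-3)*K = 3 + 3*K)
t(y) = -3*y
-9 + t(3/(1 + 3))*a(5) = -9 + (-9/(1 + 3))*(3 + 3*5) = -9 + (-9/4)*(3 + 15) = -9 - 9/4*18 = -9 - 81/2 = -99/2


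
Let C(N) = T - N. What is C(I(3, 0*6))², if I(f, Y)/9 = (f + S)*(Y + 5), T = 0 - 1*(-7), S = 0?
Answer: 16384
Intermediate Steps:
T = 7 (T = 0 + 7 = 7)
I(f, Y) = 9*f*(5 + Y) (I(f, Y) = 9*((f + 0)*(Y + 5)) = 9*(f*(5 + Y)) = 9*f*(5 + Y))
C(N) = 7 - N
C(I(3, 0*6))² = (7 - 9*3*(5 + 0*6))² = (7 - 9*3*(5 + 0))² = (7 - 9*3*5)² = (7 - 1*135)² = (7 - 135)² = (-128)² = 16384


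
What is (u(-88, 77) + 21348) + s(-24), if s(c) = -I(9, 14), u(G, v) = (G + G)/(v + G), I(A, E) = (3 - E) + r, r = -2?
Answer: 21377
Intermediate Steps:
I(A, E) = 1 - E (I(A, E) = (3 - E) - 2 = 1 - E)
u(G, v) = 2*G/(G + v) (u(G, v) = (2*G)/(G + v) = 2*G/(G + v))
s(c) = 13 (s(c) = -(1 - 1*14) = -(1 - 14) = -1*(-13) = 13)
(u(-88, 77) + 21348) + s(-24) = (2*(-88)/(-88 + 77) + 21348) + 13 = (2*(-88)/(-11) + 21348) + 13 = (2*(-88)*(-1/11) + 21348) + 13 = (16 + 21348) + 13 = 21364 + 13 = 21377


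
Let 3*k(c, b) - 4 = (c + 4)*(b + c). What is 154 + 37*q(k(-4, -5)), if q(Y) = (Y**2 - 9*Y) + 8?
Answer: 646/9 ≈ 71.778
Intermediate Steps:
k(c, b) = 4/3 + (4 + c)*(b + c)/3 (k(c, b) = 4/3 + ((c + 4)*(b + c))/3 = 4/3 + ((4 + c)*(b + c))/3 = 4/3 + (4 + c)*(b + c)/3)
q(Y) = 8 + Y**2 - 9*Y
154 + 37*q(k(-4, -5)) = 154 + 37*(8 + (4/3 + (1/3)*(-4)**2 + (4/3)*(-5) + (4/3)*(-4) + (1/3)*(-5)*(-4))**2 - 9*(4/3 + (1/3)*(-4)**2 + (4/3)*(-5) + (4/3)*(-4) + (1/3)*(-5)*(-4))) = 154 + 37*(8 + (4/3 + (1/3)*16 - 20/3 - 16/3 + 20/3)**2 - 9*(4/3 + (1/3)*16 - 20/3 - 16/3 + 20/3)) = 154 + 37*(8 + (4/3 + 16/3 - 20/3 - 16/3 + 20/3)**2 - 9*(4/3 + 16/3 - 20/3 - 16/3 + 20/3)) = 154 + 37*(8 + (4/3)**2 - 9*4/3) = 154 + 37*(8 + 16/9 - 12) = 154 + 37*(-20/9) = 154 - 740/9 = 646/9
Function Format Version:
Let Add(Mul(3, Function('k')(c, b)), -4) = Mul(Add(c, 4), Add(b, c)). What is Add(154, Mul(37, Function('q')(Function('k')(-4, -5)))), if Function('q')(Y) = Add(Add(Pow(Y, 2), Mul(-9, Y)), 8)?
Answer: Rational(646, 9) ≈ 71.778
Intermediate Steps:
Function('k')(c, b) = Add(Rational(4, 3), Mul(Rational(1, 3), Add(4, c), Add(b, c))) (Function('k')(c, b) = Add(Rational(4, 3), Mul(Rational(1, 3), Mul(Add(c, 4), Add(b, c)))) = Add(Rational(4, 3), Mul(Rational(1, 3), Mul(Add(4, c), Add(b, c)))) = Add(Rational(4, 3), Mul(Rational(1, 3), Add(4, c), Add(b, c))))
Function('q')(Y) = Add(8, Pow(Y, 2), Mul(-9, Y))
Add(154, Mul(37, Function('q')(Function('k')(-4, -5)))) = Add(154, Mul(37, Add(8, Pow(Add(Rational(4, 3), Mul(Rational(1, 3), Pow(-4, 2)), Mul(Rational(4, 3), -5), Mul(Rational(4, 3), -4), Mul(Rational(1, 3), -5, -4)), 2), Mul(-9, Add(Rational(4, 3), Mul(Rational(1, 3), Pow(-4, 2)), Mul(Rational(4, 3), -5), Mul(Rational(4, 3), -4), Mul(Rational(1, 3), -5, -4)))))) = Add(154, Mul(37, Add(8, Pow(Add(Rational(4, 3), Mul(Rational(1, 3), 16), Rational(-20, 3), Rational(-16, 3), Rational(20, 3)), 2), Mul(-9, Add(Rational(4, 3), Mul(Rational(1, 3), 16), Rational(-20, 3), Rational(-16, 3), Rational(20, 3)))))) = Add(154, Mul(37, Add(8, Pow(Add(Rational(4, 3), Rational(16, 3), Rational(-20, 3), Rational(-16, 3), Rational(20, 3)), 2), Mul(-9, Add(Rational(4, 3), Rational(16, 3), Rational(-20, 3), Rational(-16, 3), Rational(20, 3)))))) = Add(154, Mul(37, Add(8, Pow(Rational(4, 3), 2), Mul(-9, Rational(4, 3))))) = Add(154, Mul(37, Add(8, Rational(16, 9), -12))) = Add(154, Mul(37, Rational(-20, 9))) = Add(154, Rational(-740, 9)) = Rational(646, 9)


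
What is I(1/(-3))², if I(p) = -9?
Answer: 81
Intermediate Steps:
I(1/(-3))² = (-9)² = 81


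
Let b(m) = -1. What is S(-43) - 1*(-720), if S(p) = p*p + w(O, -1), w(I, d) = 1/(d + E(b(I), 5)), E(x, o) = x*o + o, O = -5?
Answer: 2568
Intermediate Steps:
E(x, o) = o + o*x (E(x, o) = o*x + o = o + o*x)
w(I, d) = 1/d (w(I, d) = 1/(d + 5*(1 - 1)) = 1/(d + 5*0) = 1/(d + 0) = 1/d)
S(p) = -1 + p² (S(p) = p*p + 1/(-1) = p² - 1 = -1 + p²)
S(-43) - 1*(-720) = (-1 + (-43)²) - 1*(-720) = (-1 + 1849) + 720 = 1848 + 720 = 2568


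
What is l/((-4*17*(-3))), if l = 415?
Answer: 415/204 ≈ 2.0343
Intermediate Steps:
l/((-4*17*(-3))) = 415/((-4*17*(-3))) = 415/((-68*(-3))) = 415/204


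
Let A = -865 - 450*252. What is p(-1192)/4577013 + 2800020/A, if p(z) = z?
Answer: -2563172828828/104598478089 ≈ -24.505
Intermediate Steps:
A = -114265 (A = -865 - 113400 = -114265)
p(-1192)/4577013 + 2800020/A = -1192/4577013 + 2800020/(-114265) = -1192*1/4577013 + 2800020*(-1/114265) = -1192/4577013 - 560004/22853 = -2563172828828/104598478089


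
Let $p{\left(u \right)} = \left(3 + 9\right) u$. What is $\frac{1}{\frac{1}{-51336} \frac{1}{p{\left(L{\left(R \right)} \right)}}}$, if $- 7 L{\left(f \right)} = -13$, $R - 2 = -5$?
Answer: $- \frac{8008416}{7} \approx -1.1441 \cdot 10^{6}$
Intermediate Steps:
$R = -3$ ($R = 2 - 5 = -3$)
$L{\left(f \right)} = \frac{13}{7}$ ($L{\left(f \right)} = \left(- \frac{1}{7}\right) \left(-13\right) = \frac{13}{7}$)
$p{\left(u \right)} = 12 u$
$\frac{1}{\frac{1}{-51336} \frac{1}{p{\left(L{\left(R \right)} \right)}}} = \frac{1}{\frac{1}{-51336} \frac{1}{12 \cdot \frac{13}{7}}} = \frac{1}{\left(- \frac{1}{51336}\right) \frac{1}{\frac{156}{7}}} = \frac{1}{\left(- \frac{1}{51336}\right) \frac{7}{156}} = \frac{1}{- \frac{7}{8008416}} = - \frac{8008416}{7}$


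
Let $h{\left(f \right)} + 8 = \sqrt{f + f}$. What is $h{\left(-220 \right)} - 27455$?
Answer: $-27463 + 2 i \sqrt{110} \approx -27463.0 + 20.976 i$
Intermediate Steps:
$h{\left(f \right)} = -8 + \sqrt{2} \sqrt{f}$ ($h{\left(f \right)} = -8 + \sqrt{f + f} = -8 + \sqrt{2 f} = -8 + \sqrt{2} \sqrt{f}$)
$h{\left(-220 \right)} - 27455 = \left(-8 + \sqrt{2} \sqrt{-220}\right) - 27455 = \left(-8 + \sqrt{2} \cdot 2 i \sqrt{55}\right) - 27455 = \left(-8 + 2 i \sqrt{110}\right) - 27455 = -27463 + 2 i \sqrt{110}$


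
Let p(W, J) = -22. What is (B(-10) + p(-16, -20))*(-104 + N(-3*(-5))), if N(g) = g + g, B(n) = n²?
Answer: -5772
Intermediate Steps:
N(g) = 2*g
(B(-10) + p(-16, -20))*(-104 + N(-3*(-5))) = ((-10)² - 22)*(-104 + 2*(-3*(-5))) = (100 - 22)*(-104 + 2*15) = 78*(-104 + 30) = 78*(-74) = -5772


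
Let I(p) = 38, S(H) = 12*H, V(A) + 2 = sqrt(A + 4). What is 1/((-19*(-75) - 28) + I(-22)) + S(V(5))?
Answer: 17221/1435 ≈ 12.001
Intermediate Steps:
V(A) = -2 + sqrt(4 + A) (V(A) = -2 + sqrt(A + 4) = -2 + sqrt(4 + A))
1/((-19*(-75) - 28) + I(-22)) + S(V(5)) = 1/((-19*(-75) - 28) + 38) + 12*(-2 + sqrt(4 + 5)) = 1/((1425 - 28) + 38) + 12*(-2 + sqrt(9)) = 1/(1397 + 38) + 12*(-2 + 3) = 1/1435 + 12*1 = 1/1435 + 12 = 17221/1435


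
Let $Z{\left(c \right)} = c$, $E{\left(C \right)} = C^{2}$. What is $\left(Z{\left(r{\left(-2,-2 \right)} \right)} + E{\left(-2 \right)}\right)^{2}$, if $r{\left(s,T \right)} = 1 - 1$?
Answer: $16$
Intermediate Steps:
$r{\left(s,T \right)} = 0$ ($r{\left(s,T \right)} = 1 - 1 = 0$)
$\left(Z{\left(r{\left(-2,-2 \right)} \right)} + E{\left(-2 \right)}\right)^{2} = \left(0 + \left(-2\right)^{2}\right)^{2} = \left(0 + 4\right)^{2} = 4^{2} = 16$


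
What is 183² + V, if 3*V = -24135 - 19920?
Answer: 18804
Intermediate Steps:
V = -14685 (V = (-24135 - 19920)/3 = (⅓)*(-44055) = -14685)
183² + V = 183² - 14685 = 33489 - 14685 = 18804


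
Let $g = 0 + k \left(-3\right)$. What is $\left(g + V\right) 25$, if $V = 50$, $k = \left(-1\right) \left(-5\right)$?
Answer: $875$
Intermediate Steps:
$k = 5$
$g = -15$ ($g = 0 + 5 \left(-3\right) = 0 - 15 = -15$)
$\left(g + V\right) 25 = \left(-15 + 50\right) 25 = 35 \cdot 25 = 875$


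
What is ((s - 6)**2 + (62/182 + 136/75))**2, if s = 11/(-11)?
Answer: 121888963876/46580625 ≈ 2616.7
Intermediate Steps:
s = -1 (s = 11*(-1/11) = -1)
((s - 6)**2 + (62/182 + 136/75))**2 = ((-1 - 6)**2 + (62/182 + 136/75))**2 = ((-7)**2 + (62*(1/182) + 136*(1/75)))**2 = (49 + (31/91 + 136/75))**2 = (49 + 14701/6825)**2 = (349126/6825)**2 = 121888963876/46580625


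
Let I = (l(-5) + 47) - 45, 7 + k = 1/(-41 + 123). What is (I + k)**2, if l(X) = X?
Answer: 670761/6724 ≈ 99.756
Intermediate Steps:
k = -573/82 (k = -7 + 1/(-41 + 123) = -7 + 1/82 = -573/82 ≈ -6.9878)
I = -3 (I = (-5 + 47) - 45 = 42 - 45 = -3)
(I + k)**2 = (-3 - 573/82)**2 = (-819/82)**2 = 670761/6724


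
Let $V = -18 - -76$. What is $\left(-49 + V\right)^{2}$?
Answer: $81$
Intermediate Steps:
$V = 58$ ($V = -18 + 76 = 58$)
$\left(-49 + V\right)^{2} = \left(-49 + 58\right)^{2} = 9^{2} = 81$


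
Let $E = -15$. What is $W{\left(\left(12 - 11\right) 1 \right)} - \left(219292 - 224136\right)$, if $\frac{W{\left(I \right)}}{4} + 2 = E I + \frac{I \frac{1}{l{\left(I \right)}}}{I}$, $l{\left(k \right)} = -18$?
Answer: $\frac{42982}{9} \approx 4775.8$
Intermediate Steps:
$W{\left(I \right)} = - \frac{74}{9} - 60 I$ ($W{\left(I \right)} = -8 + 4 \left(- 15 I + \frac{I \frac{1}{-18}}{I}\right) = -8 + 4 \left(- 15 I + \frac{I \left(- \frac{1}{18}\right)}{I}\right) = -8 + 4 \left(- 15 I + \frac{\left(- \frac{1}{18}\right) I}{I}\right) = -8 + 4 \left(- 15 I - \frac{1}{18}\right) = -8 + 4 \left(- \frac{1}{18} - 15 I\right) = -8 - \left(\frac{2}{9} + 60 I\right) = - \frac{74}{9} - 60 I$)
$W{\left(\left(12 - 11\right) 1 \right)} - \left(219292 - 224136\right) = \left(- \frac{74}{9} - 60 \left(12 - 11\right) 1\right) - \left(219292 - 224136\right) = \left(- \frac{74}{9} - 60 \cdot 1 \cdot 1\right) - -4844 = \left(- \frac{74}{9} - 60\right) + 4844 = - \frac{614}{9} + 4844 = \frac{42982}{9}$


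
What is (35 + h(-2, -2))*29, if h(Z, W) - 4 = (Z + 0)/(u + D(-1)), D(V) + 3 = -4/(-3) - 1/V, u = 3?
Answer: 7743/7 ≈ 1106.1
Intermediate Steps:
D(V) = -5/3 - 1/V (D(V) = -3 + (-4/(-3) - 1/V) = -3 + (-4*(-⅓) - 1/V) = -3 + (4/3 - 1/V) = -5/3 - 1/V)
h(Z, W) = 4 + 3*Z/7 (h(Z, W) = 4 + (Z + 0)/(3 + (-5/3 - 1/(-1))) = 4 + Z/(3 + (-5/3 - 1*(-1))) = 4 + Z/(3 + (-5/3 + 1)) = 4 + Z/(3 - ⅔) = 4 + Z/(7/3) = 4 + Z*(3/7) = 4 + 3*Z/7)
(35 + h(-2, -2))*29 = (35 + (4 + (3/7)*(-2)))*29 = (35 + (4 - 6/7))*29 = (35 + 22/7)*29 = (267/7)*29 = 7743/7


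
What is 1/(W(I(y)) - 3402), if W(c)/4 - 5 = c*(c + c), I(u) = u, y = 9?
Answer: -1/2734 ≈ -0.00036576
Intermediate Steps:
W(c) = 20 + 8*c² (W(c) = 20 + 4*(c*(c + c)) = 20 + 4*(c*(2*c)) = 20 + 4*(2*c²) = 20 + 8*c²)
1/(W(I(y)) - 3402) = 1/((20 + 8*9²) - 3402) = 1/((20 + 8*81) - 3402) = 1/((20 + 648) - 3402) = 1/(668 - 3402) = 1/(-2734) = -1/2734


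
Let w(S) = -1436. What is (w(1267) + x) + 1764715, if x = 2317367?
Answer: 4080646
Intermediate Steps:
(w(1267) + x) + 1764715 = (-1436 + 2317367) + 1764715 = 2315931 + 1764715 = 4080646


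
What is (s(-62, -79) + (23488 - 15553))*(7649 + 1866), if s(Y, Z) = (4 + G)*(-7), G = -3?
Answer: 75434920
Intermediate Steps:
s(Y, Z) = -7 (s(Y, Z) = (4 - 3)*(-7) = 1*(-7) = -7)
(s(-62, -79) + (23488 - 15553))*(7649 + 1866) = (-7 + (23488 - 15553))*(7649 + 1866) = (-7 + 7935)*9515 = 7928*9515 = 75434920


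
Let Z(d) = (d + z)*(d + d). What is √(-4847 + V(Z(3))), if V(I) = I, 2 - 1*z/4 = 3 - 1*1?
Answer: I*√4829 ≈ 69.491*I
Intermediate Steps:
z = 0 (z = 8 - 4*(3 - 1*1) = 8 - 4*(3 - 1) = 8 - 4*2 = 8 - 8 = 0)
Z(d) = 2*d² (Z(d) = (d + 0)*(d + d) = d*(2*d) = 2*d²)
√(-4847 + V(Z(3))) = √(-4847 + 2*3²) = √(-4847 + 2*9) = √(-4847 + 18) = √(-4829) = I*√4829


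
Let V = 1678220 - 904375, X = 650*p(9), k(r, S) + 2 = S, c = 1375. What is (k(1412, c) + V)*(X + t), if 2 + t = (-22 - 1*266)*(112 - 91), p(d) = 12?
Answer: 1356631500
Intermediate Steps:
k(r, S) = -2 + S
X = 7800 (X = 650*12 = 7800)
t = -6050 (t = -2 + (-22 - 1*266)*(112 - 91) = -2 + (-22 - 266)*21 = -2 - 288*21 = -2 - 6048 = -6050)
V = 773845
(k(1412, c) + V)*(X + t) = ((-2 + 1375) + 773845)*(7800 - 6050) = (1373 + 773845)*1750 = 775218*1750 = 1356631500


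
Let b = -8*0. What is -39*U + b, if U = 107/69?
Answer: -1391/23 ≈ -60.478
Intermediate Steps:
b = 0
U = 107/69 (U = 107*(1/69) = 107/69 ≈ 1.5507)
-39*U + b = -39*107/69 + 0 = -1391/23 + 0 = -1391/23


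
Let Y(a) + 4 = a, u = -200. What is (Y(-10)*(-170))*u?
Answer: -476000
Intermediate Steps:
Y(a) = -4 + a
(Y(-10)*(-170))*u = ((-4 - 10)*(-170))*(-200) = -14*(-170)*(-200) = 2380*(-200) = -476000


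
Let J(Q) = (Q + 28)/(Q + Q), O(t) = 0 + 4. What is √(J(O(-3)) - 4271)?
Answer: I*√4267 ≈ 65.322*I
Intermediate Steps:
O(t) = 4
J(Q) = (28 + Q)/(2*Q) (J(Q) = (28 + Q)/((2*Q)) = (28 + Q)*(1/(2*Q)) = (28 + Q)/(2*Q))
√(J(O(-3)) - 4271) = √((½)*(28 + 4)/4 - 4271) = √((½)*(¼)*32 - 4271) = √(4 - 4271) = √(-4267) = I*√4267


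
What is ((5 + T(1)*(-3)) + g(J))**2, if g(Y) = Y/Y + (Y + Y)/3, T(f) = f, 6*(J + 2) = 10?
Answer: 625/81 ≈ 7.7160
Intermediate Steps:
J = -1/3 (J = -2 + (1/6)*10 = -2 + 5/3 = -1/3 ≈ -0.33333)
g(Y) = 1 + 2*Y/3 (g(Y) = 1 + (2*Y)*(1/3) = 1 + 2*Y/3)
((5 + T(1)*(-3)) + g(J))**2 = ((5 + 1*(-3)) + (1 + (2/3)*(-1/3)))**2 = ((5 - 3) + (1 - 2/9))**2 = (2 + 7/9)**2 = (25/9)**2 = 625/81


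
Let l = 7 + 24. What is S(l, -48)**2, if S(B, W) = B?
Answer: 961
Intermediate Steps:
l = 31
S(l, -48)**2 = 31**2 = 961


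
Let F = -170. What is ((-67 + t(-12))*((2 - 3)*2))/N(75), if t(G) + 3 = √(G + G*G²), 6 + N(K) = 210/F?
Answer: -2380/123 + 68*I*√435/123 ≈ -19.35 + 11.531*I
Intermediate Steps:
N(K) = -123/17 (N(K) = -6 + 210/(-170) = -6 + 210*(-1/170) = -6 - 21/17 = -123/17)
t(G) = -3 + √(G + G³) (t(G) = -3 + √(G + G*G²) = -3 + √(G + G³))
((-67 + t(-12))*((2 - 3)*2))/N(75) = ((-67 + (-3 + √(-12 + (-12)³)))*((2 - 3)*2))/(-123/17) = ((-67 + (-3 + √(-12 - 1728)))*(-1*2))*(-17/123) = ((-67 + (-3 + √(-1740)))*(-2))*(-17/123) = ((-67 + (-3 + 2*I*√435))*(-2))*(-17/123) = ((-70 + 2*I*√435)*(-2))*(-17/123) = (140 - 4*I*√435)*(-17/123) = -2380/123 + 68*I*√435/123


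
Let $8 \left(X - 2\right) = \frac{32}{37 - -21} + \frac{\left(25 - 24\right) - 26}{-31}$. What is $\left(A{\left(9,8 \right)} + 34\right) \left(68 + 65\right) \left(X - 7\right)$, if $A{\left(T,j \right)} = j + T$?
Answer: $- \frac{235634637}{7192} \approx -32763.0$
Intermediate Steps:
$A{\left(T,j \right)} = T + j$
$X = \frac{15605}{7192}$ ($X = 2 + \frac{\frac{32}{37 - -21} + \frac{\left(25 - 24\right) - 26}{-31}}{8} = 2 + \frac{\frac{32}{37 + 21} + \left(1 - 26\right) \left(- \frac{1}{31}\right)}{8} = 2 + \frac{\frac{32}{58} - - \frac{25}{31}}{8} = 2 + \frac{32 \cdot \frac{1}{58} + \frac{25}{31}}{8} = 2 + \frac{\frac{16}{29} + \frac{25}{31}}{8} = 2 + \frac{1}{8} \cdot \frac{1221}{899} = 2 + \frac{1221}{7192} = \frac{15605}{7192} \approx 2.1698$)
$\left(A{\left(9,8 \right)} + 34\right) \left(68 + 65\right) \left(X - 7\right) = \left(\left(9 + 8\right) + 34\right) \left(68 + 65\right) \left(\frac{15605}{7192} - 7\right) = \left(17 + 34\right) 133 \left(- \frac{34739}{7192}\right) = 51 \cdot 133 \left(- \frac{34739}{7192}\right) = 6783 \left(- \frac{34739}{7192}\right) = - \frac{235634637}{7192}$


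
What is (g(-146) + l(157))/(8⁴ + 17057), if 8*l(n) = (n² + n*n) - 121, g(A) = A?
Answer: 16003/56408 ≈ 0.28370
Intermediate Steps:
l(n) = -121/8 + n²/4 (l(n) = ((n² + n*n) - 121)/8 = ((n² + n²) - 121)/8 = (2*n² - 121)/8 = (-121 + 2*n²)/8 = -121/8 + n²/4)
(g(-146) + l(157))/(8⁴ + 17057) = (-146 + (-121/8 + (¼)*157²))/(8⁴ + 17057) = (-146 + (-121/8 + (¼)*24649))/(4096 + 17057) = (-146 + (-121/8 + 24649/4))/21153 = (-146 + 49177/8)*(1/21153) = (48009/8)*(1/21153) = 16003/56408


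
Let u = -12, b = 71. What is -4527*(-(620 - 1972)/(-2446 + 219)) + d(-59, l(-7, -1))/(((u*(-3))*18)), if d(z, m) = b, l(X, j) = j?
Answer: 3966244709/1443096 ≈ 2748.4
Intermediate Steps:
d(z, m) = 71
-4527*(-(620 - 1972)/(-2446 + 219)) + d(-59, l(-7, -1))/(((u*(-3))*18)) = -4527*(-(620 - 1972)/(-2446 + 219)) + 71/((-12*(-3)*18)) = -4527/((-(-2227)/(-1352))) + 71/((36*18)) = -4527/((-(-2227)*(-1)/1352)) + 71/648 = -4527/((-1*2227/1352)) + 71*(1/648) = -4527/(-2227/1352) + 71/648 = -4527*(-1352/2227) + 71/648 = 6120504/2227 + 71/648 = 3966244709/1443096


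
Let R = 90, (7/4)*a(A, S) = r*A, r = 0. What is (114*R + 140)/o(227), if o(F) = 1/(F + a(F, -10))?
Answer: 2360800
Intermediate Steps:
a(A, S) = 0 (a(A, S) = 4*(0*A)/7 = (4/7)*0 = 0)
o(F) = 1/F (o(F) = 1/(F + 0) = 1/F)
(114*R + 140)/o(227) = (114*90 + 140)/(1/227) = (10260 + 140)/(1/227) = 10400*227 = 2360800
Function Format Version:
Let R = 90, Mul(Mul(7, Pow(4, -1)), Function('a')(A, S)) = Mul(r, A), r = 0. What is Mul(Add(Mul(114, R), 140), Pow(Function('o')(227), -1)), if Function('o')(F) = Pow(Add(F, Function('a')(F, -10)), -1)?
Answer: 2360800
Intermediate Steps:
Function('a')(A, S) = 0 (Function('a')(A, S) = Mul(Rational(4, 7), Mul(0, A)) = Mul(Rational(4, 7), 0) = 0)
Function('o')(F) = Pow(F, -1) (Function('o')(F) = Pow(Add(F, 0), -1) = Pow(F, -1))
Mul(Add(Mul(114, R), 140), Pow(Function('o')(227), -1)) = Mul(Add(Mul(114, 90), 140), Pow(Pow(227, -1), -1)) = Mul(Add(10260, 140), Pow(Rational(1, 227), -1)) = Mul(10400, 227) = 2360800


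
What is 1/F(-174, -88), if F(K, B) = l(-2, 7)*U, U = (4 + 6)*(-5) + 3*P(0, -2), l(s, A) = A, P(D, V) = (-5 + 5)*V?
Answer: -1/350 ≈ -0.0028571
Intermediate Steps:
P(D, V) = 0 (P(D, V) = 0*V = 0)
U = -50 (U = (4 + 6)*(-5) + 3*0 = 10*(-5) + 0 = -50 + 0 = -50)
F(K, B) = -350 (F(K, B) = 7*(-50) = -350)
1/F(-174, -88) = 1/(-350) = -1/350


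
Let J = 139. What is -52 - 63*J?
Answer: -8809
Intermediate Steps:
-52 - 63*J = -52 - 63*139 = -52 - 8757 = -8809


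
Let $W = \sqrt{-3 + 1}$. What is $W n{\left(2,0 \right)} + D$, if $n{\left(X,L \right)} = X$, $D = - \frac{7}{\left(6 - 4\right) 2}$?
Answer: $- \frac{7}{4} + 2 i \sqrt{2} \approx -1.75 + 2.8284 i$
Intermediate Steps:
$W = i \sqrt{2}$ ($W = \sqrt{-2} = i \sqrt{2} \approx 1.4142 i$)
$D = - \frac{7}{4}$ ($D = - \frac{7}{2 \cdot 2} = - \frac{7}{4} \approx -1.75$)
$W n{\left(2,0 \right)} + D = i \sqrt{2} \cdot 2 - \frac{7}{4} = 2 i \sqrt{2} - \frac{7}{4} = - \frac{7}{4} + 2 i \sqrt{2}$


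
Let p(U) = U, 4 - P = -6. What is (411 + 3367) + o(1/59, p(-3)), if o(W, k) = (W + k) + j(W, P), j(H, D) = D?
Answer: 223316/59 ≈ 3785.0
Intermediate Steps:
P = 10 (P = 4 - 1*(-6) = 4 + 6 = 10)
o(W, k) = 10 + W + k (o(W, k) = (W + k) + 10 = 10 + W + k)
(411 + 3367) + o(1/59, p(-3)) = (411 + 3367) + (10 + 1/59 - 3) = 3778 + (10 + 1/59 - 3) = 3778 + 414/59 = 223316/59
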